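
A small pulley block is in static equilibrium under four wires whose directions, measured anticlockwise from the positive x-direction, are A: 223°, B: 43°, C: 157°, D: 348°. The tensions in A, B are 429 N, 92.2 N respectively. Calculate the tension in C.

Resolve: ΣF_x = 429 cos 223° + 92.2 cos 43° + T_C cos 157° + T_D cos 348° = 0.
        ΣF_y = 429 sin 223° + 92.2 sin 43° + T_C sin 157° + T_D sin 348° = 0.
The known terms sum to (-246.3, -229.7) N, so -0.9205 T_C + 0.9781 T_D = 246.3 and 0.3907 T_C − 0.2079 T_D = 229.7.
Solving simultaneously: T_C = 1446 N, T_D = 1613 N.

T_C ≈ 1450 N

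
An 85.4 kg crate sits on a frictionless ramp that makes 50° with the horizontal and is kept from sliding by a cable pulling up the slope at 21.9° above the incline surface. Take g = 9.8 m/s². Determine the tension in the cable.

Take axes along and perpendicular to the incline. Weight components: W sin 50° = 641.1 N down-slope, W cos 50° = 538 N into the surface.
Along incline: T cos 21.9° = W sin 50° → T = 691 N.
Perpendicular: N = W cos 50° − T sin 21.9° = 280.2 N.

T ≈ 691 N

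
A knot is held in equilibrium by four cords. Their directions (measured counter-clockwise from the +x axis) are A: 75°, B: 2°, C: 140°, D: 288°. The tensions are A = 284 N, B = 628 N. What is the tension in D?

T_D ≈ 1280 N

Resolve: ΣF_x = 284 cos 75° + 628 cos 2° + T_C cos 140° + T_D cos 288° = 0.
        ΣF_y = 284 sin 75° + 628 sin 2° + T_C sin 140° + T_D sin 288° = 0.
The known terms sum to (701.1, 296.2) N, so -0.7660 T_C + 0.3090 T_D = -701.1 and 0.6428 T_C − 0.9511 T_D = -296.2.
Solving simultaneously: T_C = 1431 N, T_D = 1279 N.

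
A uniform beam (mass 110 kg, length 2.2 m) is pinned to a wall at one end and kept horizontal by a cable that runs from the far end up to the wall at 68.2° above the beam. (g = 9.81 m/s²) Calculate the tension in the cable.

T ≈ 581 N

Take torques about the hinge: T sin 68.2° · 2.2 = 110×9.81×1.1 = 1187 N·m.
So T = 1187 / (0.9285 × 2.2) = 581.11 N.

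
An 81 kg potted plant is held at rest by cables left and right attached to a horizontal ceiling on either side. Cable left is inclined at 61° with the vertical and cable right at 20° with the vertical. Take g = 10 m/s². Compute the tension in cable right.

T_right ≈ 717 N

Angles from the horizontal: cable left is 90° − 61° = 29°, cable right is 90° − 20° = 70°.
Weight W = 81 × 10 = 810 N acts straight down.
Horizontal: T_left cos 29° = T_right cos 70°  →  T_left = 0.3911 T_right.
Vertical: T_left sin 29° + T_right sin 70° = 810.
Substituting the horizontal relation into the vertical equation gives 1.129 T_right = 810, so T_right = 717.3 N.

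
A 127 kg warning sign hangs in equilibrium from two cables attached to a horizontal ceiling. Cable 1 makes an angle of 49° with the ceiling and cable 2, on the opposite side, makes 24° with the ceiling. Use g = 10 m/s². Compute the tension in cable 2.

Weight W = 127 × 10 = 1270 N acts straight down.
Horizontal: T_1 cos 49° = T_2 cos 24°  →  T_1 = 1.392 T_2.
Vertical: T_1 sin 49° + T_2 sin 24° = 1270.
Substituting the horizontal relation into the vertical equation gives 1.458 T_2 = 1270, so T_2 = 871.3 N.

T_2 ≈ 871 N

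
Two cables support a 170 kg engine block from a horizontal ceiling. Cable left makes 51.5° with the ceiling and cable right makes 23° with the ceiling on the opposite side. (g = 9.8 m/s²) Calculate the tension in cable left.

T_left ≈ 1590 N

Weight W = 170 × 9.8 = 1666 N acts straight down.
Horizontal: T_left cos 51.5° = T_right cos 23°  →  T_right = 0.6763 T_left.
Vertical: T_left sin 51.5° + T_right sin 23° = 1666.
Substituting the horizontal relation into the vertical equation gives 1.047 T_left = 1666, so T_left = 1591 N.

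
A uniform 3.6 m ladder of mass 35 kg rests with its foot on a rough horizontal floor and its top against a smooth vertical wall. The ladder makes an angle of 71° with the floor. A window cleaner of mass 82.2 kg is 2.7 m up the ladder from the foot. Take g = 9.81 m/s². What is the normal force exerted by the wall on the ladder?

N_wall ≈ 267 N

Torques about the foot: N_wall · 3.6 sin 71° = 35×9.81×1.8 cos 71° + 82.2×9.81×2.7 cos 71° → N_wall = 267.36 N.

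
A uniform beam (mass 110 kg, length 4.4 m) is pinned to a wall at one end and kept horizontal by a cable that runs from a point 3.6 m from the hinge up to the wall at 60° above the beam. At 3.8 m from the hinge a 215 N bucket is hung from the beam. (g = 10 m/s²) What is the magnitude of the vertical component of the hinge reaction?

Take torques about the hinge: T sin 60° · 3.6 = 110×10×2.2 + 215×3.8 = 3237 N·m.
So T = 3237 / (0.8660 × 3.6) = 1038.3 N.
ΣF_y = 0: H_y = (110×10 + 215) − T sin 60° = 1315 − 899.17 = 415.83 N.

|H_y| ≈ 416 N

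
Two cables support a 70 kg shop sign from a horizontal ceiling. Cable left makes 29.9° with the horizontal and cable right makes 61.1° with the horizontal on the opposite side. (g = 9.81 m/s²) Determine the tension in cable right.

T_right ≈ 595 N

Weight W = 70 × 9.81 = 686.7 N acts straight down.
Horizontal: T_left cos 29.9° = T_right cos 61.1°  →  T_left = 0.5575 T_right.
Vertical: T_left sin 29.9° + T_right sin 61.1° = 686.7.
Substituting the horizontal relation into the vertical equation gives 1.153 T_right = 686.7, so T_right = 595.4 N.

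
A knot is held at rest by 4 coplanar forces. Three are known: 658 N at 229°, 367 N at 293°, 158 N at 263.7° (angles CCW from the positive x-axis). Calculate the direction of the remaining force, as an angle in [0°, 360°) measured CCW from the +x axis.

Sum the known components: ΣF_x = -305.6 N, ΣF_y = -991.5 N.
For equilibrium the remaining force must supply (−ΣF_x, −ΣF_y) = (305.6, 991.5) N.
Magnitude = √((305.6)² + (991.5)²) = 1038 N; direction = atan2(991.5, 305.6) = 72.9°.

θ ≈ 72.9°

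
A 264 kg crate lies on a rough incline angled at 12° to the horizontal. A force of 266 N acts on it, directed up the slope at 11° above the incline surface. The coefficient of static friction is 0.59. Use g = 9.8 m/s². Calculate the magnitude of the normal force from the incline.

Axes along / perpendicular to the incline. W sin 12° = 537.9 N down-slope; W cos 12° = 2531 N into the surface.
Perpendicular: N = W cos 12° − P sin 11° = 2531 − 50.76 = 2480 N.
Along incline: P cos 11° + f = W sin 12° (friction acts up-slope) → f = 537.9 − 261.1 = 276.8 N.
|f| = 276.8 N ≤ μN = 1463 N, so the crate is indeed static.

N ≈ 2480 N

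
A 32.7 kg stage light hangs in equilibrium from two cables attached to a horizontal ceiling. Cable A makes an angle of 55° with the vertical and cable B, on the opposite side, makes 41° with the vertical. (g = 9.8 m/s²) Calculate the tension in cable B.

Angles from the horizontal: cable A is 90° − 55° = 35°, cable B is 90° − 41° = 49°.
Weight W = 32.7 × 9.8 = 320.5 N acts straight down.
Horizontal: T_A cos 35° = T_B cos 49°  →  T_A = 0.8009 T_B.
Vertical: T_A sin 35° + T_B sin 49° = 320.5.
Substituting the horizontal relation into the vertical equation gives 1.214 T_B = 320.5, so T_B = 264 N.

T_B ≈ 264 N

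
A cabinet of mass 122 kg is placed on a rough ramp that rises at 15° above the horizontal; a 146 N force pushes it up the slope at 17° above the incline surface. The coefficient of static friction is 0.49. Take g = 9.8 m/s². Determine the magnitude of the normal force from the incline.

N ≈ 1110 N

Axes along / perpendicular to the incline. W sin 15° = 309.4 N down-slope; W cos 15° = 1155 N into the surface.
Perpendicular: N = W cos 15° − P sin 17° = 1155 − 42.69 = 1112 N.
Along incline: P cos 17° + f = W sin 15° (friction acts up-slope) → f = 309.4 − 139.6 = 169.8 N.
|f| = 169.8 N ≤ μN = 545 N, so the cabinet is indeed static.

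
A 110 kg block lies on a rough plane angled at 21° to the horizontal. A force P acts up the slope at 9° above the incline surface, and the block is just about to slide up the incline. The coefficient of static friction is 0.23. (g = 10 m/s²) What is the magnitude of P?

P ≈ 616 N

On the verge of sliding up the incline, friction equals μN and acts down the slope.
Perpendicular: N + P sin 9° = W cos 21° = 1027 N.
Along incline: P cos 9° = W sin 21° + μN  with W sin 21° = 394.2 N.
Solving the pair for P and N: P = 615.8 N, N = 930.6 N (and f = μN = 214 N).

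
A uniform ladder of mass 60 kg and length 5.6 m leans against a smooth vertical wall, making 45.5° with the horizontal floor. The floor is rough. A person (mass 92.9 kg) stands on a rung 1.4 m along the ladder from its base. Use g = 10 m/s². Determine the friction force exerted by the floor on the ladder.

f ≈ 523 N

Torques about the foot: N_wall · 5.6 sin 45.5° = 60×10×2.8 cos 45.5° + 92.9×10×1.4 cos 45.5° → N_wall = 523.04 N.
ΣF_x = 0: f_floor = N_wall = 523.04 N.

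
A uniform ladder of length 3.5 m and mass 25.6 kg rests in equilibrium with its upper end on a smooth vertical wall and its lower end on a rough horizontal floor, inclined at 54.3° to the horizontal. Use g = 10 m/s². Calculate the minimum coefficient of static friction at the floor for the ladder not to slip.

μ_min ≈ 0.359

ΣF_y = 0: N_floor = 25.6×10 = 256 N.
Torques about the foot: N_wall · 3.5 sin 54.3° = 25.6×10×1.75 cos 54.3° → N_wall = 91.977 N.
ΣF_x = 0: f_floor = N_wall = 91.977 N.
μ_min = f_floor / N_floor = 91.977 / 256 = 0.3593.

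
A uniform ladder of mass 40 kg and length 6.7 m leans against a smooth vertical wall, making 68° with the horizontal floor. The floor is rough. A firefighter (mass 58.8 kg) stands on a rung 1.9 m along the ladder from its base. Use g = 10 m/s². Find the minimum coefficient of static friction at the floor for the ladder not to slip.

μ_min ≈ 0.150

ΣF_y = 0: N_floor = 40×10 + 58.8×10 = 988 N.
Torques about the foot: N_wall · 6.7 sin 68° = 40×10×3.35 cos 68° + 58.8×10×1.9 cos 68° → N_wall = 148.18 N.
ΣF_x = 0: f_floor = N_wall = 148.18 N.
μ_min = f_floor / N_floor = 148.18 / 988 = 0.15.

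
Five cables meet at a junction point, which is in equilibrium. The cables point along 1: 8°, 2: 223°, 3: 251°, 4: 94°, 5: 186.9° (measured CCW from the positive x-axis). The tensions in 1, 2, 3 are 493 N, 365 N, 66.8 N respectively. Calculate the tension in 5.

Resolve: ΣF_x = 493 cos 8° + 365 cos 223° + 66.8 cos 251° + T_4 cos 94° + T_5 cos 186.9° = 0.
        ΣF_y = 493 sin 8° + 365 sin 223° + 66.8 sin 251° + T_4 sin 94° + T_5 sin 186.9° = 0.
The known terms sum to (199.5, -243.5) N, so -0.0698 T_4 − 0.9928 T_5 = -199.5 and 0.9976 T_4 − 0.1201 T_5 = 243.5.
Solving simultaneously: T_4 = 266 N, T_5 = 182.3 N.

T_5 ≈ 182 N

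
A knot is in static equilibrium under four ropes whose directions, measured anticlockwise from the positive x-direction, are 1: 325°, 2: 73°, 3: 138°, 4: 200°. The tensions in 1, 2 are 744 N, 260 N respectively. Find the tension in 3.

T_3 ≈ 455 N

Resolve: ΣF_x = 744 cos 325° + 260 cos 73° + T_3 cos 138° + T_4 cos 200° = 0.
        ΣF_y = 744 sin 325° + 260 sin 73° + T_3 sin 138° + T_4 sin 200° = 0.
The known terms sum to (685.5, -178.1) N, so -0.7431 T_3 − 0.9397 T_4 = -685.5 and 0.6691 T_3 − 0.3420 T_4 = 178.1.
Solving simultaneously: T_3 = 455.1 N, T_4 = 369.6 N.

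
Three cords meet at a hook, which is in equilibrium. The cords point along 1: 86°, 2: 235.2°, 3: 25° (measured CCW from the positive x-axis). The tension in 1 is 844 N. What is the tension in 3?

T_3 ≈ 859 N

Resolve: ΣF_x = 844 cos 86° + T_2 cos 235.2° + T_3 cos 25° = 0.
        ΣF_y = 844 sin 86° + T_2 sin 235.2° + T_3 sin 25° = 0.
The known terms sum to (58.87, 841.9) N, so -0.5707 T_2 + 0.9063 T_3 = -58.87 and -0.8211 T_2 + 0.4226 T_3 = -841.9.
Solving simultaneously: T_2 = 1467 N, T_3 = 859.1 N.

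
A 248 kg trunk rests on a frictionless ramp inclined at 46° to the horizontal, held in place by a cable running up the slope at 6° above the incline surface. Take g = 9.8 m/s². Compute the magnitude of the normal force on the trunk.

Take axes along and perpendicular to the incline. Weight components: W sin 46° = 1748 N down-slope, W cos 46° = 1688 N into the surface.
Along incline: T cos 6° = W sin 46° → T = 1758 N.
Perpendicular: N = W cos 46° − T sin 6° = 1505 N.

N ≈ 1500 N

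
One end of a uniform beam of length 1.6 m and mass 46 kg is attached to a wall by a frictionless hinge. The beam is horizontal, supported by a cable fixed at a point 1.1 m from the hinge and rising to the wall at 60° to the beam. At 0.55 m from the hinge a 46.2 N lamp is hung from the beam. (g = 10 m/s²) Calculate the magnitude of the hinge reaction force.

Take torques about the hinge: T sin 60° · 1.1 = 46×10×0.8 + 46.2×0.55 = 393.41 N·m.
So T = 393.41 / (0.8660 × 1.1) = 412.97 N.
ΣF_x = 0: H_x = T cos 60° = 206.49 N.
ΣF_y = 0: H_y = (46×10 + 46.2) − T sin 60° = 506.2 − 357.65 = 148.55 N.
|H| = √(H_x² + H_y²) = √((206.49)² + (148.55)²) = 254.37 N.

|H| ≈ 254 N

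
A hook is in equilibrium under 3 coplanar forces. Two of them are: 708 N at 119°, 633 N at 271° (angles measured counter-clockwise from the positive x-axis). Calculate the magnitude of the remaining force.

Sum the known components: ΣF_x = -332.2 N, ΣF_y = -13.67 N.
For equilibrium the remaining force must supply (−ΣF_x, −ΣF_y) = (332.2, 13.67) N.
Magnitude = √((332.2)² + (13.67)²) = 332.5 N; direction = atan2(13.67, 332.2) = 2.4°.

F ≈ 332 N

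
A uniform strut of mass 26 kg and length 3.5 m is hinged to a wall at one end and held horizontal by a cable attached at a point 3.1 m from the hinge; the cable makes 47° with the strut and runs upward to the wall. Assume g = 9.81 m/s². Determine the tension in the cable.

T ≈ 197 N

Take torques about the hinge: T sin 47° · 3.1 = 26×9.81×1.75 = 446.36 N·m.
So T = 446.36 / (0.7314 × 3.1) = 196.88 N.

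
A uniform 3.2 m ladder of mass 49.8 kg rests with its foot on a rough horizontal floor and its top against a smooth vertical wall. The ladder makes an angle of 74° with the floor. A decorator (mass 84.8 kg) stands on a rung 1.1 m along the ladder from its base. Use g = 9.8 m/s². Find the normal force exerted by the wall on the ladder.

Torques about the foot: N_wall · 3.2 sin 74° = 49.8×9.8×1.6 cos 74° + 84.8×9.8×1.1 cos 74° → N_wall = 151.89 N.

N_wall ≈ 152 N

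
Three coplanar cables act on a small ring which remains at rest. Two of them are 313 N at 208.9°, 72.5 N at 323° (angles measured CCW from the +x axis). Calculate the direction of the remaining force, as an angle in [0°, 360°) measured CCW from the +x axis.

Sum the known components: ΣF_x = -216.1 N, ΣF_y = -194.9 N.
For equilibrium the remaining force must supply (−ΣF_x, −ΣF_y) = (216.1, 194.9) N.
Magnitude = √((216.1)² + (194.9)²) = 291 N; direction = atan2(194.9, 216.1) = 42.0°.

θ ≈ 42°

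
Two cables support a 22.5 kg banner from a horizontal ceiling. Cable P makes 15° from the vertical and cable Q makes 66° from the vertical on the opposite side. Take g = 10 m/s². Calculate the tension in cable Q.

T_Q ≈ 59 N

Angles from the horizontal: cable P is 90° − 15° = 75°, cable Q is 90° − 66° = 24°.
Weight W = 22.5 × 10 = 225 N acts straight down.
Horizontal: T_P cos 75° = T_Q cos 24°  →  T_P = 3.53 T_Q.
Vertical: T_P sin 75° + T_Q sin 24° = 225.
Substituting the horizontal relation into the vertical equation gives 3.816 T_Q = 225, so T_Q = 58.96 N.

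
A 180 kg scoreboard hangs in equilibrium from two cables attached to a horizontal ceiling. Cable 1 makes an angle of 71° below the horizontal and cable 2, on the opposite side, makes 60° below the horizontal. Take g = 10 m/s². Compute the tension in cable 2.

Weight W = 180 × 10 = 1800 N acts straight down.
Horizontal: T_1 cos 71° = T_2 cos 60°  →  T_1 = 1.536 T_2.
Vertical: T_1 sin 71° + T_2 sin 60° = 1800.
Substituting the horizontal relation into the vertical equation gives 2.318 T_2 = 1800, so T_2 = 776.5 N.

T_2 ≈ 776 N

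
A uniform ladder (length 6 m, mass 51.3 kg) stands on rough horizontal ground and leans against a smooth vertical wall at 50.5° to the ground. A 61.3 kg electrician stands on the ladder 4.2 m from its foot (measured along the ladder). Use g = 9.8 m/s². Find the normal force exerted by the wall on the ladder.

N_wall ≈ 554 N

Torques about the foot: N_wall · 6 sin 50.5° = 51.3×9.8×3 cos 50.5° + 61.3×9.8×4.2 cos 50.5° → N_wall = 553.86 N.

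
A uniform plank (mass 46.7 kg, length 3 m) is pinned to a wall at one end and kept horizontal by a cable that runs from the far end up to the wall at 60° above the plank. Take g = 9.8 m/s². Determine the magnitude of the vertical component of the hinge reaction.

|H_y| ≈ 229 N

Take torques about the hinge: T sin 60° · 3 = 46.7×9.8×1.5 = 686.49 N·m.
So T = 686.49 / (0.8660 × 3) = 264.23 N.
ΣF_y = 0: H_y = (46.7×9.8) − T sin 60° = 457.66 − 228.83 = 228.83 N.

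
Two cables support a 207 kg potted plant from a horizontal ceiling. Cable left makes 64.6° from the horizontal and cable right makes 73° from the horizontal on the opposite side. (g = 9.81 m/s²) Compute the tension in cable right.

T_right ≈ 1290 N

Weight W = 207 × 9.81 = 2031 N acts straight down.
Horizontal: T_left cos 64.6° = T_right cos 73°  →  T_left = 0.6816 T_right.
Vertical: T_left sin 64.6° + T_right sin 73° = 2031.
Substituting the horizontal relation into the vertical equation gives 1.572 T_right = 2031, so T_right = 1292 N.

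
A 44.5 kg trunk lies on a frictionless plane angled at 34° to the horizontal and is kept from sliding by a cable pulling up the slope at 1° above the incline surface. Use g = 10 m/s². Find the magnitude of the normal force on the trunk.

N ≈ 365 N

Take axes along and perpendicular to the incline. Weight components: W sin 34° = 248.8 N down-slope, W cos 34° = 368.9 N into the surface.
Along incline: T cos 1° = W sin 34° → T = 248.9 N.
Perpendicular: N = W cos 34° − T sin 1° = 364.6 N.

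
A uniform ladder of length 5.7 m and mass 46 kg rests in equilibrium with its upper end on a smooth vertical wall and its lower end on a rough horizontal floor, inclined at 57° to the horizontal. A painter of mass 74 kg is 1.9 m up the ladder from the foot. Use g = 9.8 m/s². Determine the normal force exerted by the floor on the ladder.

N_floor ≈ 1180 N

ΣF_y = 0: N_floor = 46×9.8 + 74×9.8 = 1176 N.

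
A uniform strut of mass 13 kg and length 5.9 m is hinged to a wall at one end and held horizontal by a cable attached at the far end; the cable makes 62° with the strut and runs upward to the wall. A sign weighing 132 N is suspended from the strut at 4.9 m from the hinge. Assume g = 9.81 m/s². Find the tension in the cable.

T ≈ 196 N

Take torques about the hinge: T sin 62° · 5.9 = 13×9.81×2.95 + 132×4.9 = 1023 N·m.
So T = 1023 / (0.8829 × 5.9) = 196.38 N.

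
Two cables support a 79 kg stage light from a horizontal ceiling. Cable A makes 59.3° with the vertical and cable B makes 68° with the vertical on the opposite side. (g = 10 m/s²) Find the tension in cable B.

Angles from the horizontal: cable A is 90° − 59.3° = 30.7°, cable B is 90° − 68° = 22°.
Weight W = 79 × 10 = 790 N acts straight down.
Horizontal: T_A cos 30.7° = T_B cos 22°  →  T_A = 1.078 T_B.
Vertical: T_A sin 30.7° + T_B sin 22° = 790.
Substituting the horizontal relation into the vertical equation gives 0.9251 T_B = 790, so T_B = 853.9 N.

T_B ≈ 854 N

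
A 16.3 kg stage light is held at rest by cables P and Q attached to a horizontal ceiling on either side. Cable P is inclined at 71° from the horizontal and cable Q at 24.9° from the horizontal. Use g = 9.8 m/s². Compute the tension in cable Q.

T_Q ≈ 52.3 N

Weight W = 16.3 × 9.8 = 159.7 N acts straight down.
Horizontal: T_P cos 71° = T_Q cos 24.9°  →  T_P = 2.786 T_Q.
Vertical: T_P sin 71° + T_Q sin 24.9° = 159.7.
Substituting the horizontal relation into the vertical equation gives 3.055 T_Q = 159.7, so T_Q = 52.28 N.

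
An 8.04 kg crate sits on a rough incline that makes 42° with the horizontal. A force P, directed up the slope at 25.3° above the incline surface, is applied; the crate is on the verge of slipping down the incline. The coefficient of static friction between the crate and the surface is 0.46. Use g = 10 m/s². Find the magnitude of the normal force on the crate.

N ≈ 43.9 N

On the verge of sliding down the incline, friction equals μN and acts up the slope.
Perpendicular: N + P sin 25.3° = W cos 42° = 59.75 N.
Along incline: P cos 25.3° + μN = W sin 42° with W sin 42° = 53.8 N.
Solving the pair for P and N: P = 37.19 N, N = 43.85 N (and f = μN = 20.17 N).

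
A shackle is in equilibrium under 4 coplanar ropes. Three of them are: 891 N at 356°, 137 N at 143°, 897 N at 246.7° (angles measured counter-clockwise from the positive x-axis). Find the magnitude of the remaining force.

F ≈ 909 N

Sum the known components: ΣF_x = 424.6 N, ΣF_y = -803.6 N.
For equilibrium the remaining force must supply (−ΣF_x, −ΣF_y) = (-424.6, 803.6) N.
Magnitude = √((-424.6)² + (803.6)²) = 908.8 N; direction = atan2(803.6, -424.6) = 117.9°.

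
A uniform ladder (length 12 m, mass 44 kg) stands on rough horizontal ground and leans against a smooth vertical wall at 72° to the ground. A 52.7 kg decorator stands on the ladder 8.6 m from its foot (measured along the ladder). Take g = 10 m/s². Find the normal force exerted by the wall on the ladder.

Torques about the foot: N_wall · 12 sin 72° = 44×10×6 cos 72° + 52.7×10×8.6 cos 72° → N_wall = 194.2 N.

N_wall ≈ 194 N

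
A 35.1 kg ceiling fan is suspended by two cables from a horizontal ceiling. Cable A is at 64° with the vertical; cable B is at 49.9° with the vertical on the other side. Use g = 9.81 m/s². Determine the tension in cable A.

Angles from the horizontal: cable A is 90° − 64° = 26°, cable B is 90° − 49.9° = 40.1°.
Weight W = 35.1 × 9.81 = 344.3 N acts straight down.
Horizontal: T_A cos 26° = T_B cos 40.1°  →  T_B = 1.175 T_A.
Vertical: T_A sin 26° + T_B sin 40.1° = 344.3.
Substituting the horizontal relation into the vertical equation gives 1.195 T_A = 344.3, so T_A = 288.1 N.

T_A ≈ 288 N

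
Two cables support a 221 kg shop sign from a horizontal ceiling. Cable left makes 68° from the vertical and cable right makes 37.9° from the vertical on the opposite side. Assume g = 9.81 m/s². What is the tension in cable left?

Angles from the horizontal: cable left is 90° − 68° = 22°, cable right is 90° − 37.9° = 52.1°.
Weight W = 221 × 9.81 = 2168 N acts straight down.
Horizontal: T_left cos 22° = T_right cos 52.1°  →  T_right = 1.509 T_left.
Vertical: T_left sin 22° + T_right sin 52.1° = 2168.
Substituting the horizontal relation into the vertical equation gives 1.566 T_left = 2168, so T_left = 1385 N.

T_left ≈ 1380 N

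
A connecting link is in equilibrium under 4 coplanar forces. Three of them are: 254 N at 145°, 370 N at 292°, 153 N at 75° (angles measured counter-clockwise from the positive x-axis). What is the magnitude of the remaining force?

Sum the known components: ΣF_x = -29.86 N, ΣF_y = -49.58 N.
For equilibrium the remaining force must supply (−ΣF_x, −ΣF_y) = (29.86, 49.58) N.
Magnitude = √((29.86)² + (49.58)²) = 57.88 N; direction = atan2(49.58, 29.86) = 58.9°.

F ≈ 57.9 N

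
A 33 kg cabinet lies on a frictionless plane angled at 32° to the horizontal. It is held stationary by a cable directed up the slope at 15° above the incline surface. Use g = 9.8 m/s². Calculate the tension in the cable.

T ≈ 177 N

Take axes along and perpendicular to the incline. Weight components: W sin 32° = 171.4 N down-slope, W cos 32° = 274.3 N into the surface.
Along incline: T cos 15° = W sin 32° → T = 177.4 N.
Perpendicular: N = W cos 32° − T sin 15° = 228.3 N.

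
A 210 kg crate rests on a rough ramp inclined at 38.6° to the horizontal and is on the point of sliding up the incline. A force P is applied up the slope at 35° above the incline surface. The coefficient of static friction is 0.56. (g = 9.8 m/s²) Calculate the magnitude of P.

On the verge of sliding up the incline, friction equals μN and acts down the slope.
Perpendicular: N + P sin 35° = W cos 38.6° = 1608 N.
Along incline: P cos 35° = W sin 38.6° + μN  with W sin 38.6° = 1284 N.
Solving the pair for P and N: P = 1916 N, N = 509.5 N (and f = μN = 285.3 N).

P ≈ 1920 N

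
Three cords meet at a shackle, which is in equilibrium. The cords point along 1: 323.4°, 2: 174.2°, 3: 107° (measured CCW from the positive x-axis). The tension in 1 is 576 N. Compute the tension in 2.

Resolve: ΣF_x = 576 cos 323.4° + T_2 cos 174.2° + T_3 cos 107° = 0.
        ΣF_y = 576 sin 323.4° + T_2 sin 174.2° + T_3 sin 107° = 0.
The known terms sum to (462.4, -343.4) N, so -0.9949 T_2 − 0.2924 T_3 = -462.4 and 0.1011 T_2 + 0.9563 T_3 = 343.4.
Solving simultaneously: T_2 = 370.8 N, T_3 = 319.9 N.

T_2 ≈ 371 N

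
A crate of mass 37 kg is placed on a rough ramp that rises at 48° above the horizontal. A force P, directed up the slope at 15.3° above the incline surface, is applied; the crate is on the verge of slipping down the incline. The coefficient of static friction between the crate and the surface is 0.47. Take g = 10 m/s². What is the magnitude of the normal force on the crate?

On the verge of sliding down the incline, friction equals μN and acts up the slope.
Perpendicular: N + P sin 15.3° = W cos 48° = 247.6 N.
Along incline: P cos 15.3° + μN = W sin 48° with W sin 48° = 275 N.
Solving the pair for P and N: P = 188.7 N, N = 197.8 N (and f = μN = 92.96 N).

N ≈ 198 N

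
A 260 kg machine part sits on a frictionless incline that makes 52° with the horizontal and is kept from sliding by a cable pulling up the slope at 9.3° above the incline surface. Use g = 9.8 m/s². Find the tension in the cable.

T ≈ 2030 N

Take axes along and perpendicular to the incline. Weight components: W sin 52° = 2008 N down-slope, W cos 52° = 1569 N into the surface.
Along incline: T cos 9.3° = W sin 52° → T = 2035 N.
Perpendicular: N = W cos 52° − T sin 9.3° = 1240 N.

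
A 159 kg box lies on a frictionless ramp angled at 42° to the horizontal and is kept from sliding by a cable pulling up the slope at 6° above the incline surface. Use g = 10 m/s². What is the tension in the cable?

Take axes along and perpendicular to the incline. Weight components: W sin 42° = 1064 N down-slope, W cos 42° = 1182 N into the surface.
Along incline: T cos 6° = W sin 42° → T = 1070 N.
Perpendicular: N = W cos 42° − T sin 6° = 1070 N.

T ≈ 1070 N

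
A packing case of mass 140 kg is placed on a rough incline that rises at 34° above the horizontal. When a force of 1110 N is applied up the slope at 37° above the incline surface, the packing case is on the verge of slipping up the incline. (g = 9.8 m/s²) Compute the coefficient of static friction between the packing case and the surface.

μ ≈ 0.254

On the verge of sliding up the incline, friction is at its maximum μN and acts down the slope.
Perpendicular to incline: N = W cos 34° − P sin 37° = 1137 − 668 = 469.4 N.
Along incline: P cos 37° − μN = W sin 34° → μ = −(W sin 34° − P cos 37°) / N = 0.2541.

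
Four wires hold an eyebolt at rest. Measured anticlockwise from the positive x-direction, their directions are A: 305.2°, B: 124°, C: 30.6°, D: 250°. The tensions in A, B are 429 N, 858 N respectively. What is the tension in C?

Resolve: ΣF_x = 429 cos 305.2° + 858 cos 124° + T_C cos 30.6° + T_D cos 250° = 0.
        ΣF_y = 429 sin 305.2° + 858 sin 124° + T_C sin 30.6° + T_D sin 250° = 0.
The known terms sum to (-232.5, 360.8) N, so 0.8607 T_C − 0.3420 T_D = 232.5 and 0.5090 T_C − 0.9397 T_D = -360.8.
Solving simultaneously: T_C = 538.6 N, T_D = 675.7 N.

T_C ≈ 539 N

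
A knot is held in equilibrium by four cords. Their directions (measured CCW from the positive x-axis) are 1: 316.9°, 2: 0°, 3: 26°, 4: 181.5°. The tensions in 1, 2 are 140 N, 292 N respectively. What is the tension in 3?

Resolve: ΣF_x = 140 cos 316.9° + 292 cos 0° + T_3 cos 26° + T_4 cos 181.5° = 0.
        ΣF_y = 140 sin 316.9° + 292 sin 0° + T_3 sin 26° + T_4 sin 181.5° = 0.
The known terms sum to (394.2, -95.66) N, so 0.8988 T_3 − 0.9997 T_4 = -394.2 and 0.4384 T_3 − 0.0262 T_4 = 95.66.
Solving simultaneously: T_3 = 255.5 N, T_4 = 624.1 N.

T_3 ≈ 255 N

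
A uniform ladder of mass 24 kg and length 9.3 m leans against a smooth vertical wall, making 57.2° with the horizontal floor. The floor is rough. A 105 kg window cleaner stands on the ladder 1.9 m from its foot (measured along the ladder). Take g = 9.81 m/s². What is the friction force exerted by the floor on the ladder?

Torques about the foot: N_wall · 9.3 sin 57.2° = 24×9.81×4.65 cos 57.2° + 105×9.81×1.9 cos 57.2° → N_wall = 211.48 N.
ΣF_x = 0: f_floor = N_wall = 211.48 N.

f ≈ 211 N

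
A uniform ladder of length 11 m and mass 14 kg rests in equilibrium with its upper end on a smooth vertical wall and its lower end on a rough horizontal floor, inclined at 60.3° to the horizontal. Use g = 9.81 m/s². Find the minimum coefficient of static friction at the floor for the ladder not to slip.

μ_min ≈ 0.285

ΣF_y = 0: N_floor = 14×9.81 = 137.34 N.
Torques about the foot: N_wall · 11 sin 60.3° = 14×9.81×5.5 cos 60.3° → N_wall = 39.169 N.
ΣF_x = 0: f_floor = N_wall = 39.169 N.
μ_min = f_floor / N_floor = 39.169 / 137.34 = 0.2852.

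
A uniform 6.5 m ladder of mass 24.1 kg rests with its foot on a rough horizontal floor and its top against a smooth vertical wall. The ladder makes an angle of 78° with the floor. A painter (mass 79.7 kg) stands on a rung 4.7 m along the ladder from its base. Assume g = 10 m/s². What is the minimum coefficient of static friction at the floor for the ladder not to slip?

μ_min ≈ 0.143

ΣF_y = 0: N_floor = 24.1×10 + 79.7×10 = 1038 N.
Torques about the foot: N_wall · 6.5 sin 78° = 24.1×10×3.25 cos 78° + 79.7×10×4.7 cos 78° → N_wall = 148.11 N.
ΣF_x = 0: f_floor = N_wall = 148.11 N.
μ_min = f_floor / N_floor = 148.11 / 1038 = 0.1427.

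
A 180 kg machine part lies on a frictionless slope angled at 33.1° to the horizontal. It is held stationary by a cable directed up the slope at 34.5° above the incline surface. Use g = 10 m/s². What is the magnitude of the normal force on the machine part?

Take axes along and perpendicular to the incline. Weight components: W sin 33.1° = 983 N down-slope, W cos 33.1° = 1508 N into the surface.
Along incline: T cos 34.5° = W sin 33.1° → T = 1193 N.
Perpendicular: N = W cos 33.1° − T sin 34.5° = 832.3 N.

N ≈ 832 N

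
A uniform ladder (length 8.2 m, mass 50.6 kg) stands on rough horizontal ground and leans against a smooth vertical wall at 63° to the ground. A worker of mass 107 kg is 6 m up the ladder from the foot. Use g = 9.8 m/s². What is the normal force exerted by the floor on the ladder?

ΣF_y = 0: N_floor = 50.6×9.8 + 107×9.8 = 1544.5 N.

N_floor ≈ 1540 N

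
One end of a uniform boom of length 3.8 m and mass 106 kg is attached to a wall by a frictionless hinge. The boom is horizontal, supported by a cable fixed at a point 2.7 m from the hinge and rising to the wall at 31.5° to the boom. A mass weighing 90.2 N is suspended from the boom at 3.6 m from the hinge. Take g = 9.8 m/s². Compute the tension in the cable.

Take torques about the hinge: T sin 31.5° · 2.7 = 106×9.8×1.9 + 90.2×3.6 = 2298.4 N·m.
So T = 2298.4 / (0.5225 × 2.7) = 1629.2 N.

T ≈ 1630 N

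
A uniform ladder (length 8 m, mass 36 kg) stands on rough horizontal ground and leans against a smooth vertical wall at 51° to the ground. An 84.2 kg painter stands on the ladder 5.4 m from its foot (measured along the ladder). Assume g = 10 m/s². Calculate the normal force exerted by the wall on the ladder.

Torques about the foot: N_wall · 8 sin 51° = 36×10×4 cos 51° + 84.2×10×5.4 cos 51° → N_wall = 606 N.

N_wall ≈ 606 N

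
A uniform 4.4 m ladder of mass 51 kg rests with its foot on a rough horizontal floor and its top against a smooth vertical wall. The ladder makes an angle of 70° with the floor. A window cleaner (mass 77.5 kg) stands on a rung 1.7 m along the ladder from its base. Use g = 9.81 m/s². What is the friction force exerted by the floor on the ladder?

Torques about the foot: N_wall · 4.4 sin 70° = 51×9.81×2.2 cos 70° + 77.5×9.81×1.7 cos 70° → N_wall = 197.96 N.
ΣF_x = 0: f_floor = N_wall = 197.96 N.

f ≈ 198 N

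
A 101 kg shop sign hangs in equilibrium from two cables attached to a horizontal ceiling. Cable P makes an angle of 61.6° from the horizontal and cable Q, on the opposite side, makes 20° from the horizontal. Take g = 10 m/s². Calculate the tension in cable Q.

T_Q ≈ 486 N

Weight W = 101 × 10 = 1010 N acts straight down.
Horizontal: T_P cos 61.6° = T_Q cos 20°  →  T_P = 1.976 T_Q.
Vertical: T_P sin 61.6° + T_Q sin 20° = 1010.
Substituting the horizontal relation into the vertical equation gives 2.08 T_Q = 1010, so T_Q = 485.6 N.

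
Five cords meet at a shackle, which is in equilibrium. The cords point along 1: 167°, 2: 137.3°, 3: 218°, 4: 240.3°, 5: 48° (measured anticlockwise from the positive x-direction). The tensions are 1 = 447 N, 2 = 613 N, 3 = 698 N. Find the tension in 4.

Resolve: ΣF_x = 447 cos 167° + 613 cos 137.3° + 698 cos 218° + T_4 cos 240.3° + T_5 cos 48° = 0.
        ΣF_y = 447 sin 167° + 613 sin 137.3° + 698 sin 218° + T_4 sin 240.3° + T_5 sin 48° = 0.
The known terms sum to (-1436, 86.53) N, so -0.4955 T_4 + 0.6691 T_5 = 1436 and -0.8686 T_4 + 0.7431 T_5 = -86.53.
Solving simultaneously: T_4 = 5281 N, T_5 = 6057 N.

T_4 ≈ 5280 N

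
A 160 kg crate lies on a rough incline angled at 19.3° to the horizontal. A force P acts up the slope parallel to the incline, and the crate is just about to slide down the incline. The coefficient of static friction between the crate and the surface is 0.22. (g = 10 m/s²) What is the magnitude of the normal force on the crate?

On the verge of sliding down the incline, friction equals μN and acts up the slope.
Perpendicular: N + P sin 0° = W cos 19.3° = 1510 N.
Along incline: P cos 0° + μN = W sin 19.3° with W sin 19.3° = 528.8 N.
Solving the pair for P and N: P = 196.6 N, N = 1510 N (and f = μN = 332.2 N).

N ≈ 1510 N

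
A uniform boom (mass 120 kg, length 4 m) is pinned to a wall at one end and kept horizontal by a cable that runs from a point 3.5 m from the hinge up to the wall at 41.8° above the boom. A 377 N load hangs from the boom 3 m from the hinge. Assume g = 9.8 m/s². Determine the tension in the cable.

T ≈ 1490 N

Take torques about the hinge: T sin 41.8° · 3.5 = 120×9.8×2 + 377×3 = 3483 N·m.
So T = 3483 / (0.6665 × 3.5) = 1493 N.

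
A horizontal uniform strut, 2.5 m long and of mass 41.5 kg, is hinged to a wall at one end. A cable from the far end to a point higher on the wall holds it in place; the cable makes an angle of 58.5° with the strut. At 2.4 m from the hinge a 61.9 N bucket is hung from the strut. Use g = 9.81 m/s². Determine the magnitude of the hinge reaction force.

|H| ≈ 262 N

Take torques about the hinge: T sin 58.5° · 2.5 = 41.5×9.81×1.25 + 61.9×2.4 = 657.45 N·m.
So T = 657.45 / (0.8526 × 2.5) = 308.43 N.
ΣF_x = 0: H_x = T cos 58.5° = 161.16 N.
ΣF_y = 0: H_y = (41.5×9.81 + 61.9) − T sin 58.5° = 469.01 − 262.98 = 206.03 N.
|H| = √(H_x² + H_y²) = √((161.16)² + (206.03)²) = 261.57 N.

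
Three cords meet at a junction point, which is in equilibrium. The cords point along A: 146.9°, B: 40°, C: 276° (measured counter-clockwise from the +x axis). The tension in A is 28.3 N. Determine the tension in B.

T_B ≈ 26.5 N

Resolve: ΣF_x = 28.3 cos 146.9° + T_B cos 40° + T_C cos 276° = 0.
        ΣF_y = 28.3 sin 146.9° + T_B sin 40° + T_C sin 276° = 0.
The known terms sum to (-23.71, 15.45) N, so 0.7660 T_B + 0.1045 T_C = 23.71 and 0.6428 T_B − 0.9945 T_C = -15.45.
Solving simultaneously: T_B = 26.49 N, T_C = 32.66 N.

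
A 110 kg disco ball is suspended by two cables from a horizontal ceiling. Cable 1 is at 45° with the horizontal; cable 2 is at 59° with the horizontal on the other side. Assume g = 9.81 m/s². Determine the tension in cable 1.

Weight W = 110 × 9.81 = 1079 N acts straight down.
Horizontal: T_1 cos 45° = T_2 cos 59°  →  T_2 = 1.373 T_1.
Vertical: T_1 sin 45° + T_2 sin 59° = 1079.
Substituting the horizontal relation into the vertical equation gives 1.884 T_1 = 1079, so T_1 = 572.8 N.

T_1 ≈ 573 N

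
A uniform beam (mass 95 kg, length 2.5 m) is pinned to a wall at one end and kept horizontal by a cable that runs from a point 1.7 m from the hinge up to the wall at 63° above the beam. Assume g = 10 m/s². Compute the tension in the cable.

T ≈ 784 N

Take torques about the hinge: T sin 63° · 1.7 = 95×10×1.25 = 1187.5 N·m.
So T = 1187.5 / (0.8910 × 1.7) = 783.98 N.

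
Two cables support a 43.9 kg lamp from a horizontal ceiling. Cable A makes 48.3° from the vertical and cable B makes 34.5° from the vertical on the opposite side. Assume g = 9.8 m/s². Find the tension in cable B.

T_B ≈ 324 N

Angles from the horizontal: cable A is 90° − 48.3° = 41.7°, cable B is 90° − 34.5° = 55.5°.
Weight W = 43.9 × 9.8 = 430.2 N acts straight down.
Horizontal: T_A cos 41.7° = T_B cos 55.5°  →  T_A = 0.7586 T_B.
Vertical: T_A sin 41.7° + T_B sin 55.5° = 430.2.
Substituting the horizontal relation into the vertical equation gives 1.329 T_B = 430.2, so T_B = 323.8 N.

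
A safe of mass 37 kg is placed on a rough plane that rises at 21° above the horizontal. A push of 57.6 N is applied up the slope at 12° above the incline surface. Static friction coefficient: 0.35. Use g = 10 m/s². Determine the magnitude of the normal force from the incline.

Axes along / perpendicular to the incline. W sin 21° = 132.6 N down-slope; W cos 21° = 345.4 N into the surface.
Perpendicular: N = W cos 21° − P sin 12° = 345.4 − 11.98 = 333.4 N.
Along incline: P cos 12° + f = W sin 21° (friction acts up-slope) → f = 132.6 − 56.34 = 76.25 N.
|f| = 76.25 N ≤ μN = 116.7 N, so the safe is indeed static.

N ≈ 333 N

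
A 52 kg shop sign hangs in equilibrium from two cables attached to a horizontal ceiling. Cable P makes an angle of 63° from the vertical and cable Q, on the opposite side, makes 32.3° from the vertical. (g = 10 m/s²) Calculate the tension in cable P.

Angles from the horizontal: cable P is 90° − 63° = 27°, cable Q is 90° − 32.3° = 57.7°.
Weight W = 52 × 10 = 520 N acts straight down.
Horizontal: T_P cos 27° = T_Q cos 57.7°  →  T_Q = 1.667 T_P.
Vertical: T_P sin 27° + T_Q sin 57.7° = 520.
Substituting the horizontal relation into the vertical equation gives 1.863 T_P = 520, so T_P = 279.1 N.

T_P ≈ 279 N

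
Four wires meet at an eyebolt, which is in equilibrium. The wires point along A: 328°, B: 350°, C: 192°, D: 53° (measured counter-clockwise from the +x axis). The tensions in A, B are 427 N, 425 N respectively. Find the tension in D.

Resolve: ΣF_x = 427 cos 328° + 425 cos 350° + T_C cos 192° + T_D cos 53° = 0.
        ΣF_y = 427 sin 328° + 425 sin 350° + T_C sin 192° + T_D sin 53° = 0.
The known terms sum to (780.7, -300.1) N, so -0.9781 T_C + 0.6018 T_D = -780.7 and -0.2079 T_C + 0.7986 T_D = 300.1.
Solving simultaneously: T_C = 1226 N, T_D = 694.8 N.

T_D ≈ 695 N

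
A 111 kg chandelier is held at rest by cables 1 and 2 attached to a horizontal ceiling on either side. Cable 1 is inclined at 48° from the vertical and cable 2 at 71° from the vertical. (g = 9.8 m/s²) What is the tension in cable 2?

T_2 ≈ 924 N

Angles from the horizontal: cable 1 is 90° − 48° = 42°, cable 2 is 90° − 71° = 19°.
Weight W = 111 × 9.8 = 1088 N acts straight down.
Horizontal: T_1 cos 42° = T_2 cos 19°  →  T_1 = 1.272 T_2.
Vertical: T_1 sin 42° + T_2 sin 19° = 1088.
Substituting the horizontal relation into the vertical equation gives 1.177 T_2 = 1088, so T_2 = 924.3 N.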